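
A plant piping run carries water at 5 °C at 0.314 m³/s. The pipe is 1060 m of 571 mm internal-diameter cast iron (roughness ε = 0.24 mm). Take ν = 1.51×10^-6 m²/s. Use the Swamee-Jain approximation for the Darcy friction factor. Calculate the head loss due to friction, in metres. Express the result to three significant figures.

h_f ≈ 2.47 m

V = 4Q/(πD²) = 4·0.314/(π·0.571²) = 1.226 m/s
Re = VD/ν = 1.226·0.571/1.51×10^-6 = 4.64×10^5 → turbulent
ε/D = 0.24/571 = 4.20×10^-4
Swamee-Jain: f = 0.01733
h_f = f(L/D)V²/(2g) = 0.01733·(1060/0.571)·1.226²/(2·9.81) = 2.466 m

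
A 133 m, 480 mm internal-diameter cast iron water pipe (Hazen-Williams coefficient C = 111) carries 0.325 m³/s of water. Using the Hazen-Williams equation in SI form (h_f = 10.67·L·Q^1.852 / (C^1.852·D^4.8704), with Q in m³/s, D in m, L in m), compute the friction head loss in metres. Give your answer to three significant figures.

h_f = 10.67·133·0.325^1.852 / (111^1.852·0.480^4.8704) = 1.029 m

h_f ≈ 1.03 m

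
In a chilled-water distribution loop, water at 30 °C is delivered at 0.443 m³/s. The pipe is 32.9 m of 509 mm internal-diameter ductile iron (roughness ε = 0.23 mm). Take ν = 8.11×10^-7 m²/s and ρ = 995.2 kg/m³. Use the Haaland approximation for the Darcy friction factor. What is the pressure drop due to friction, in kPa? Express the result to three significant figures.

V = 4Q/(πD²) = 4·0.443/(π·0.509²) = 2.177 m/s
Re = VD/ν = 2.177·0.509/8.11×10^-7 = 1.37×10^6 → turbulent
ε/D = 0.23/509 = 4.52×10^-4
Haaland: f = 0.01671
h_f = f(L/D)V²/(2g) = 0.01671·(32.9/0.509)·2.177²/(2·9.81) = 0.2609 m
Δp = ρg·h_f = 995.2·9.81·0.2609 = 2.547 kPa

Δp ≈ 2.55 kPa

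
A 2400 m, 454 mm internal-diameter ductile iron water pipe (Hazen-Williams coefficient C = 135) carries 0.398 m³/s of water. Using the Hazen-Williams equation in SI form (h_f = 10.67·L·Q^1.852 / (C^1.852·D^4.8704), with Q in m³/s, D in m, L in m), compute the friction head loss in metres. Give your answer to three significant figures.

h_f = 10.67·2400·0.398^1.852 / (135^1.852·0.454^4.8704) = 24.67 m

h_f ≈ 24.7 m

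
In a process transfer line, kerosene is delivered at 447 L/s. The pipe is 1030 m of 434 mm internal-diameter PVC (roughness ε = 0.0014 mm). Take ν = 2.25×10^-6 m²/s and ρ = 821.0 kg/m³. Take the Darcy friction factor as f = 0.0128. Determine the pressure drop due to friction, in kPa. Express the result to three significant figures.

V = 4Q/(πD²) = 4·0.447/(π·0.434²) = 3.022 m/s
h_f = f(L/D)V²/(2g) = 0.01280·(1030/0.434)·3.022²/(2·9.81) = 14.14 m
Δp = ρg·h_f = 821.0·9.81·14.14 = 113.9 kPa

Δp ≈ 114 kPa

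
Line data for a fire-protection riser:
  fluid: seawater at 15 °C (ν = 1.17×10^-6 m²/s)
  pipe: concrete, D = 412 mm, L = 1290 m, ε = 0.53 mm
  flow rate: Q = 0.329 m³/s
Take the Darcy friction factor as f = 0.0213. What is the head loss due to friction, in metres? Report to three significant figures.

h_f ≈ 20.7 m

V = 4Q/(πD²) = 4·0.329/(π·0.412²) = 2.468 m/s
h_f = f(L/D)V²/(2g) = 0.02130·(1290/0.412)·2.468²/(2·9.81) = 20.70 m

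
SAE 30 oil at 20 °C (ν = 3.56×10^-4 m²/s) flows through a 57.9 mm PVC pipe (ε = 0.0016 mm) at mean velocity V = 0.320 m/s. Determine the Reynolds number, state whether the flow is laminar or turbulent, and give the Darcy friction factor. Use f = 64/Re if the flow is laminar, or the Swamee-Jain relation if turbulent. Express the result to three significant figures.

Re = VD/ν = 0.3200·0.0579/3.56×10^-4 = 52.0
Re < 2300 → laminar → f = 64/Re = 1.230

Re ≈ 52.0; laminar; f = 64/Re ≈ 1.23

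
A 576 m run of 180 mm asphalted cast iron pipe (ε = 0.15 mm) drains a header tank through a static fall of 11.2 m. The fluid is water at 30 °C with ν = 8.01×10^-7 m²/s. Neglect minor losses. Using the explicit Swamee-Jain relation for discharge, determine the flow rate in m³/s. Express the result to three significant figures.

Q ≈ 0.0476 m³/s

Swamee-Jain (Type II): Q = -0.965·√(gD⁵h_f/L)·ln[ε/(3.7D) + √(3.17ν²L/(gD³h_f))]
√(gD⁵h_f/L) = √(9.81·0.180⁵·11.2/576) = 0.006004
ε/(3.7D) = 2.25×10^-4; √(3.17ν²L/(gD³h_f)) = 4.28×10^-5
Q = -0.965·0.006004·ln(2.680×10^-4) = 0.04765 m³/s
Check: V = 1.87 m/s, Re = 4.21×10^5, f = 0.01972, h_f = 11.3 m ≈ 11.2 m ✓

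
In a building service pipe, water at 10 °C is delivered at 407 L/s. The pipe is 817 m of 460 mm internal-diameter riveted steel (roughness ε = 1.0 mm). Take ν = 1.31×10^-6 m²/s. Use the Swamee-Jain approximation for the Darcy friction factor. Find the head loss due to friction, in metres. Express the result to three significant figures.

h_f ≈ 13.2 m

V = 4Q/(πD²) = 4·0.407/(π·0.460²) = 2.449 m/s
Re = VD/ν = 2.449·0.460/1.31×10^-6 = 8.60×10^5 → turbulent
ε/D = 1.0/460 = 0.00217
Swamee-Jain: f = 0.02423
h_f = f(L/D)V²/(2g) = 0.02423·(817/0.460)·2.449²/(2·9.81) = 13.16 m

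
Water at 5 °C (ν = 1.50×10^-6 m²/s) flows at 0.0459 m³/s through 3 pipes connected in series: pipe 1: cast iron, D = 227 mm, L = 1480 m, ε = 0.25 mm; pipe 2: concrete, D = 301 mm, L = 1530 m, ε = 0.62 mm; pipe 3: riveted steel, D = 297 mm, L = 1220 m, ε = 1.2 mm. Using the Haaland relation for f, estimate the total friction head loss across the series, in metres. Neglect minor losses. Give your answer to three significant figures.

Pipe 1: V = 1.134 m/s, Re = 1.72×10^5, ε/D = 0.00110, f = 0.02148, h_1 = f(L/D)V²/2g = 9.183 m
Pipe 2: V = 0.6450 m/s, Re = 1.29×10^5, ε/D = 0.00206, f = 0.02482, h_2 = f(L/D)V²/2g = 2.675 m
Pipe 3: V = 0.6625 m/s, Re = 1.31×10^5, ε/D = 0.00404, f = 0.02930, h_3 = f(L/D)V²/2g = 2.693 m
Series → Q common, losses add: H = Σh = 14.55 m

H ≈ 14.6 m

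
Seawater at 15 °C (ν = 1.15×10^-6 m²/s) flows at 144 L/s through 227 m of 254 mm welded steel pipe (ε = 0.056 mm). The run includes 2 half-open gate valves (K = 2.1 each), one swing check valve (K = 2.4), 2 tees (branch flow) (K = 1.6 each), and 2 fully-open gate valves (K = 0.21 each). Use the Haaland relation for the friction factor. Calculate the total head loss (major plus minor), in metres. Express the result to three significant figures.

V = 4Q/(πD²) = 2.842 m/s; V²/2g = 0.4116 m
Re = 6.28×10^5, ε/D = 2.20×10^-4 → f = 0.01522 (Haaland)
Major: h_f = f(L/D)·V²/2g = 0.01522·893.7·0.4116 = 5.600 m
Minor: ΣK = 10.2; h_m = ΣK·V²/2g = 4.207 m
Total H_L = 5.600 + 4.207 = 9.807 m

H_L ≈ 9.81 m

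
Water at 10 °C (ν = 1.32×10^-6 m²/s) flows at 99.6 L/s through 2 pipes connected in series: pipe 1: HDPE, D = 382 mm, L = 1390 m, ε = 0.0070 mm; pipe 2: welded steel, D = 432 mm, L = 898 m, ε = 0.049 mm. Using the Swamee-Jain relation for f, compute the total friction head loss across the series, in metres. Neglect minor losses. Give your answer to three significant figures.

H ≈ 2.90 m

Pipe 1: V = 0.8690 m/s, Re = 2.51×10^5, ε/D = 1.83×10^-5, f = 0.01505, h_1 = f(L/D)V²/2g = 2.109 m
Pipe 2: V = 0.6795 m/s, Re = 2.22×10^5, ε/D = 1.13×10^-4, f = 0.01623, h_2 = f(L/D)V²/2g = 0.7942 m
Series → Q common, losses add: H = Σh = 2.903 m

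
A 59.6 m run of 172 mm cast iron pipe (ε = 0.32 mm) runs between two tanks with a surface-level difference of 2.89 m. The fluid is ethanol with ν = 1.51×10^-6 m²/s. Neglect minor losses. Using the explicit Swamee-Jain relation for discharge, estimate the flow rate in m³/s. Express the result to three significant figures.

Swamee-Jain (Type II): Q = -0.965·√(gD⁵h_f/L)·ln[ε/(3.7D) + √(3.17ν²L/(gD³h_f))]
√(gD⁵h_f/L) = √(9.81·0.172⁵·2.89/59.6) = 0.008462
ε/(3.7D) = 5.03×10^-4; √(3.17ν²L/(gD³h_f)) = 5.46×10^-5
Q = -0.965·0.008462·ln(5.575×10^-4) = 0.06118 m³/s
Check: V = 2.63 m/s, Re = 3.00×10^5, f = 0.02376, h_f = 2.91 m ≈ 2.89 m ✓

Q ≈ 0.0612 m³/s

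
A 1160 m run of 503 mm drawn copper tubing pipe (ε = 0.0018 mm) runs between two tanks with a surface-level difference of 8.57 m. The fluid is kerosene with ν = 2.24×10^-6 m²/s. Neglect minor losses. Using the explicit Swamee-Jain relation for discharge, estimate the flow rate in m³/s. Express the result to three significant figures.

Swamee-Jain (Type II): Q = -0.965·√(gD⁵h_f/L)·ln[ε/(3.7D) + √(3.17ν²L/(gD³h_f))]
√(gD⁵h_f/L) = √(9.81·0.503⁵·8.57/1160) = 0.04831
ε/(3.7D) = 9.67×10^-7; √(3.17ν²L/(gD³h_f)) = 4.15×10^-5
Q = -0.965·0.04831·ln(4.249×10^-5) = 0.4693 m³/s
Check: V = 2.36 m/s, Re = 5.30×10^5, f = 0.01301, h_f = 8.53 m ≈ 8.57 m ✓

Q ≈ 0.469 m³/s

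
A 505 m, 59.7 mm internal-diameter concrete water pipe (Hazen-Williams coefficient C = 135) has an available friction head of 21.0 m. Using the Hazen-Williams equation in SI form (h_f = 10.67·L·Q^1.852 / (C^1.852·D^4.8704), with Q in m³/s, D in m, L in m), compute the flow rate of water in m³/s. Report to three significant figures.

Rearranging: Q = [h_f·C^1.852·D^4.8704 / (10.67·L)]^(1/1.852)
Q = [21.0·135^1.852·0.0597^4.8704 / (10.67·505)]^0.540 = 0.004079 m³/s

Q ≈ 0.00408 m³/s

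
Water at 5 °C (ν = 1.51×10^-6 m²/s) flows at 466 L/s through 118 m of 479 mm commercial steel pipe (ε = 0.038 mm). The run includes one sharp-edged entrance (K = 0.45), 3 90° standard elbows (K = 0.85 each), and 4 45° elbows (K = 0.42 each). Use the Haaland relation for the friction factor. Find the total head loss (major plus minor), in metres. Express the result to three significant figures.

V = 4Q/(πD²) = 2.586 m/s; V²/2g = 0.3408 m
Re = 8.20×10^5, ε/D = 7.93×10^-5 → f = 0.01326 (Haaland)
Major: h_f = f(L/D)·V²/2g = 0.01326·246.3·0.3408 = 1.113 m
Minor: ΣK = 4.68; h_m = ΣK·V²/2g = 1.595 m
Total H_L = 1.113 + 1.595 = 2.709 m

H_L ≈ 2.71 m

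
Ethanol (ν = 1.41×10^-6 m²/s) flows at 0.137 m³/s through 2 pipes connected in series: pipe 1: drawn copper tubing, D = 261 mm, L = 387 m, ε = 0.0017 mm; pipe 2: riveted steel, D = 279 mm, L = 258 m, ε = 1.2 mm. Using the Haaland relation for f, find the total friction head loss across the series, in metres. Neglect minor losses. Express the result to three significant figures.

H ≈ 13.5 m

Pipe 1: V = 2.561 m/s, Re = 4.74×10^5, ε/D = 6.51×10^-6, f = 0.01326, h_1 = f(L/D)V²/2g = 6.570 m
Pipe 2: V = 2.241 m/s, Re = 4.43×10^5, ε/D = 0.00430, f = 0.02930, h_2 = f(L/D)V²/2g = 6.936 m
Series → Q common, losses add: H = Σh = 13.51 m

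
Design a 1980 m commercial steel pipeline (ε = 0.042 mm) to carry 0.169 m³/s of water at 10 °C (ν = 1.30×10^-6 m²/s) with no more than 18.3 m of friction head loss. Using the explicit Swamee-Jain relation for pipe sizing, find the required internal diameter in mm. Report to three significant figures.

D ≈ 331 mm

Swamee-Jain (Type III): D = 0.66·[ε^1.25·(LQ²/(gh_f))^4.75 + ν·Q^9.4·(L/(gh_f))^5.2]^0.04
LQ²/(gh_f) = 0.3150; L/(gh_f) = 11.03
Term 1 = ε^1.25·(…)^4.75 = 1.40×10^-8; Term 2 = ν·Q^9.4·(…)^5.2 = 1.89×10^-8
D = 0.66·(1.40×10^-8 + 1.89×10^-8)^0.04 = 0.3313 m = 331 mm
Check: V = 1.96 m/s, Re = 5.00×10^5, f = 0.01477, h_f = 17.3 m ≈ 18.3 m ✓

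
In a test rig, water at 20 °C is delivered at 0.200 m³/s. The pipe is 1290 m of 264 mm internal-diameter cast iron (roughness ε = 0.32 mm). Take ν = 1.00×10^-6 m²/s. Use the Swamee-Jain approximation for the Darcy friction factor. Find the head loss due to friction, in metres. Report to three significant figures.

h_f ≈ 69.7 m

V = 4Q/(πD²) = 4·0.200/(π·0.264²) = 3.654 m/s
Re = VD/ν = 3.654·0.264/1.00×10^-6 = 9.65×10^5 → turbulent
ε/D = 0.32/264 = 0.00121
Swamee-Jain: f = 0.02095
h_f = f(L/D)V²/(2g) = 0.02095·(1290/0.264)·3.654²/(2·9.81) = 69.65 m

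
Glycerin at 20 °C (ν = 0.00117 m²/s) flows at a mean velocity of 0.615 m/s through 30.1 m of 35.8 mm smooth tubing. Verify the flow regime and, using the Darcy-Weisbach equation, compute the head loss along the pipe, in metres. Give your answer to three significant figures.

h_f ≈ 55.1 m

Re = VD/ν = 0.615·0.03580/0.00117 = 18.8 → laminar (Re < 2300)
f = 64/Re = 3.401
h_f = f(L/D)V²/(2g) = 3.401·(30.1/0.03580)·0.615²/(2·9.81) = 55.12 m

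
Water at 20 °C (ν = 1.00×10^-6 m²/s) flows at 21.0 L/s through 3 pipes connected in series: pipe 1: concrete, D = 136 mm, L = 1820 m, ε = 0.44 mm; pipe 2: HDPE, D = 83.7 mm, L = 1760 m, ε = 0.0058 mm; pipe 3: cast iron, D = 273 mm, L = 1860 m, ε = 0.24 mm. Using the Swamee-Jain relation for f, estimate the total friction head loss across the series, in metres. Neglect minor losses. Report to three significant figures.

H ≈ 274 m

Pipe 1: V = 1.446 m/s, Re = 1.97×10^5, ε/D = 0.00324, f = 0.02756, h_1 = f(L/D)V²/2g = 39.28 m
Pipe 2: V = 3.817 m/s, Re = 3.19×10^5, ε/D = 6.93×10^-5, f = 0.01499, h_2 = f(L/D)V²/2g = 234.1 m
Pipe 3: V = 0.3588 m/s, Re = 9.79×10^4, ε/D = 8.79×10^-4, f = 0.02196, h_3 = f(L/D)V²/2g = 0.9815 m
Series → Q common, losses add: H = Σh = 274.3 m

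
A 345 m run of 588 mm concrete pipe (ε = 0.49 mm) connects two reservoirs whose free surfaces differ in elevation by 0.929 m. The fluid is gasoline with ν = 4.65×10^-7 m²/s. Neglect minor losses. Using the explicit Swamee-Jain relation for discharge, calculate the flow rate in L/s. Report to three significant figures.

Q ≈ 347 L/s

Swamee-Jain (Type II): Q = -0.965·√(gD⁵h_f/L)·ln[ε/(3.7D) + √(3.17ν²L/(gD³h_f))]
√(gD⁵h_f/L) = √(9.81·0.588⁵·0.929/345) = 0.04309
ε/(3.7D) = 2.25×10^-4; √(3.17ν²L/(gD³h_f)) = 1.13×10^-5
Q = -0.965·0.04309·ln(2.365×10^-4) = 0.3472 m³/s
Check: V = 1.28 m/s, Re = 1.62×10^6, f = 0.01908, h_f = 0.933 m ≈ 0.929 m ✓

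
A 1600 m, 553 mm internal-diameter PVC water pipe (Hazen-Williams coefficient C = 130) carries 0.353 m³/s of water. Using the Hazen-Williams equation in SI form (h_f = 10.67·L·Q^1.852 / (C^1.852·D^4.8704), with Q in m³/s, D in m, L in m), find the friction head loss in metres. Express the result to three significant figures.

h_f ≈ 5.40 m

h_f = 10.67·1600·0.353^1.852 / (130^1.852·0.553^4.8704) = 5.405 m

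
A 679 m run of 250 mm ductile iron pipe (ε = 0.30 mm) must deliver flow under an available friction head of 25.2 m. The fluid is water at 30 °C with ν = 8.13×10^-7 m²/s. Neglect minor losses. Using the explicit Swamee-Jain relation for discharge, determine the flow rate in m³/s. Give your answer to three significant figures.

Swamee-Jain (Type II): Q = -0.965·√(gD⁵h_f/L)·ln[ε/(3.7D) + √(3.17ν²L/(gD³h_f))]
√(gD⁵h_f/L) = √(9.81·0.250⁵·25.2/679) = 0.01886
ε/(3.7D) = 3.24×10^-4; √(3.17ν²L/(gD³h_f)) = 1.92×10^-5
Q = -0.965·0.01886·ln(3.435×10^-4) = 0.1451 m³/s
Check: V = 2.96 m/s, Re = 9.09×10^5, f = 0.02092, h_f = 25.3 m ≈ 25.2 m ✓

Q ≈ 0.145 m³/s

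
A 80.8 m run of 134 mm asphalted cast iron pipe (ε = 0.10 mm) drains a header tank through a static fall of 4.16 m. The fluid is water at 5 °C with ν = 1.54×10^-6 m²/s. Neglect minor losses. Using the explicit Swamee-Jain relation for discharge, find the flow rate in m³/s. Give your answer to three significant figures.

Q ≈ 0.0369 m³/s

Swamee-Jain (Type II): Q = -0.965·√(gD⁵h_f/L)·ln[ε/(3.7D) + √(3.17ν²L/(gD³h_f))]
√(gD⁵h_f/L) = √(9.81·0.134⁵·4.16/80.8) = 0.004671
ε/(3.7D) = 2.02×10^-4; √(3.17ν²L/(gD³h_f)) = 7.87×10^-5
Q = -0.965·0.004671·ln(2.803×10^-4) = 0.03687 m³/s
Check: V = 2.61 m/s, Re = 2.27×10^5, f = 0.01995, h_f = 4.19 m ≈ 4.16 m ✓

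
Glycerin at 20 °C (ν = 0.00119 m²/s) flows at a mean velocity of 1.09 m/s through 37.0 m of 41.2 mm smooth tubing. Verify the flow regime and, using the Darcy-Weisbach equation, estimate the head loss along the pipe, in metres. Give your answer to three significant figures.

h_f ≈ 92.2 m

Re = VD/ν = 1.09·0.04120/0.00119 = 37.7 → laminar (Re < 2300)
f = 64/Re = 1.696
h_f = f(L/D)V²/(2g) = 1.696·(37.0/0.04120)·1.09²/(2·9.81) = 92.23 m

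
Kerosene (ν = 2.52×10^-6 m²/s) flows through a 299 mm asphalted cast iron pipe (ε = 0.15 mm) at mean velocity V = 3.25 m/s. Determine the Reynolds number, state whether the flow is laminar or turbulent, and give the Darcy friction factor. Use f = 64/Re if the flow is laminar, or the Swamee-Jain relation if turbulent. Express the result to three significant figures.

Re = VD/ν = 3.250·0.299/2.52×10^-6 = 3.86×10^5
Re > 4000 → turbulent; ε/D = 5.02×10^-4
Swamee-Jain: f = 0.01804

Re ≈ 3.86×10^5; turbulent; f ≈ 0.0180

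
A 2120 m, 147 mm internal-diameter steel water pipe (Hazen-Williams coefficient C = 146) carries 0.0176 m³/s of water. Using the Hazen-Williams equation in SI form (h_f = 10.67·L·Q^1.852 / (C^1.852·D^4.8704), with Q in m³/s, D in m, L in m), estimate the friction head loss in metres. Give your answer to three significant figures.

h_f ≈ 14.2 m

h_f = 10.67·2120·0.0176^1.852 / (146^1.852·0.147^4.8704) = 14.20 m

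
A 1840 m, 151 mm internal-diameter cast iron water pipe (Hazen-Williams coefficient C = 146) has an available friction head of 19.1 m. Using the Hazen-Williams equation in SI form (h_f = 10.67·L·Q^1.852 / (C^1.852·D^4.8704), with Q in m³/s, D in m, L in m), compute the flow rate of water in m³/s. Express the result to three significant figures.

Q ≈ 0.0239 m³/s

Rearranging: Q = [h_f·C^1.852·D^4.8704 / (10.67·L)]^(1/1.852)
Q = [19.1·146^1.852·0.151^4.8704 / (10.67·1840)]^0.540 = 0.02393 m³/s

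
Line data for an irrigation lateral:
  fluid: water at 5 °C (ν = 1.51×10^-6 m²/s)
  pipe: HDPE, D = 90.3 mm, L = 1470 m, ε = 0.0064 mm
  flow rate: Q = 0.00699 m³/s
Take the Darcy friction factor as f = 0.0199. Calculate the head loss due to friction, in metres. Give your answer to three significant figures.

h_f ≈ 19.7 m

V = 4Q/(πD²) = 4·0.00699/(π·0.0903²) = 1.091 m/s
h_f = f(L/D)V²/(2g) = 0.01990·(1470/0.0903)·1.091²/(2·9.81) = 19.67 m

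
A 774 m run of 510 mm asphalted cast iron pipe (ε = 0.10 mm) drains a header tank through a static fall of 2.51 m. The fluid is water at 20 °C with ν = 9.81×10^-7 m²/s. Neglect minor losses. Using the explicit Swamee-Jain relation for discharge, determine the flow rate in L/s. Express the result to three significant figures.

Swamee-Jain (Type II): Q = -0.965·√(gD⁵h_f/L)·ln[ε/(3.7D) + √(3.17ν²L/(gD³h_f))]
√(gD⁵h_f/L) = √(9.81·0.510⁵·2.51/774) = 0.03313
ε/(3.7D) = 5.30×10^-5; √(3.17ν²L/(gD³h_f)) = 2.69×10^-5
Q = -0.965·0.03313·ln(7.988×10^-5) = 0.3016 m³/s
Check: V = 1.48 m/s, Re = 7.68×10^5, f = 0.01497, h_f = 2.53 m ≈ 2.51 m ✓

Q ≈ 302 L/s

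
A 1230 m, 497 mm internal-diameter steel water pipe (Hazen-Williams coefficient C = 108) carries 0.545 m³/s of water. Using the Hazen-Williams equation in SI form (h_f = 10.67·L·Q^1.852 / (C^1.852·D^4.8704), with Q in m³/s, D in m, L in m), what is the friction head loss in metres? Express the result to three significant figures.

h_f = 10.67·1230·0.545^1.852 / (108^1.852·0.497^4.8704) = 22.02 m

h_f ≈ 22.0 m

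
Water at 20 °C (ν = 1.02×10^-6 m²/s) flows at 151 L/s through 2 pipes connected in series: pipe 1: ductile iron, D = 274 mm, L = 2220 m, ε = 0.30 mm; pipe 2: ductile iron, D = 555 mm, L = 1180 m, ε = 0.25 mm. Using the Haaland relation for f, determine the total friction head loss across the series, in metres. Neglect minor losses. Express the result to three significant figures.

H ≈ 56.2 m

Pipe 1: V = 2.561 m/s, Re = 6.88×10^5, ε/D = 0.00109, f = 0.02048, h_1 = f(L/D)V²/2g = 55.45 m
Pipe 2: V = 0.6242 m/s, Re = 3.40×10^5, ε/D = 4.50×10^-4, f = 0.01763, h_2 = f(L/D)V²/2g = 0.7444 m
Series → Q common, losses add: H = Σh = 56.20 m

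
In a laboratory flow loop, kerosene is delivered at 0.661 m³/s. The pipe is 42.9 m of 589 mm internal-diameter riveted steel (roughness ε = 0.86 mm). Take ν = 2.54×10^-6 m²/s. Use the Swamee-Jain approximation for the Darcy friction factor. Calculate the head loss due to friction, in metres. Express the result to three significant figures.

V = 4Q/(πD²) = 4·0.661/(π·0.589²) = 2.426 m/s
Re = VD/ν = 2.426·0.589/2.54×10^-6 = 5.63×10^5 → turbulent
ε/D = 0.86/589 = 0.00146
Swamee-Jain: f = 0.02210
h_f = f(L/D)V²/(2g) = 0.02210·(42.9/0.589)·2.426²/(2·9.81) = 0.4828 m

h_f ≈ 0.483 m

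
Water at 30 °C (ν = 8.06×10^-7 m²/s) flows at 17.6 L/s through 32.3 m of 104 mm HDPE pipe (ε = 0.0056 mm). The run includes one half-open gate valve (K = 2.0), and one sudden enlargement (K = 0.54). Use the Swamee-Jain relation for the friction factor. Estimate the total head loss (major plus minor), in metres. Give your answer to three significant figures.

H_L ≈ 1.59 m

V = 4Q/(πD²) = 2.072 m/s; V²/2g = 0.2188 m
Re = 2.67×10^5, ε/D = 5.38×10^-5 → f = 0.01525 (Swamee-Jain)
Major: h_f = f(L/D)·V²/2g = 0.01525·310.6·0.2188 = 1.036 m
Minor: ΣK = 2.54; h_m = ΣK·V²/2g = 0.5557 m
Total H_L = 1.036 + 0.5557 = 1.592 m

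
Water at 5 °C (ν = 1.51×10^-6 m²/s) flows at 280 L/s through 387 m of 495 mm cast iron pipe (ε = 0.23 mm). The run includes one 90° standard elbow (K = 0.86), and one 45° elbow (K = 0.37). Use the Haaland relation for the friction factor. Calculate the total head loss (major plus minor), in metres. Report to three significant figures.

V = 4Q/(πD²) = 1.455 m/s; V²/2g = 0.1079 m
Re = 4.77×10^5, ε/D = 4.65×10^-4 → f = 0.01739 (Haaland)
Major: h_f = f(L/D)·V²/2g = 0.01739·781.8·0.1079 = 1.467 m
Minor: ΣK = 1.23; h_m = ΣK·V²/2g = 0.1327 m
Total H_L = 1.467 + 0.1327 = 1.600 m

H_L ≈ 1.60 m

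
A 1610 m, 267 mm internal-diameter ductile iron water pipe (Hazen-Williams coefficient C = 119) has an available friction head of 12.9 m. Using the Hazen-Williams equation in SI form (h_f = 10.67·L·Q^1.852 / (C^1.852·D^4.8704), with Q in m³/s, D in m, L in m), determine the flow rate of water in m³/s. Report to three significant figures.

Rearranging: Q = [h_f·C^1.852·D^4.8704 / (10.67·L)]^(1/1.852)
Q = [12.9·119^1.852·0.267^4.8704 / (10.67·1610)]^0.540 = 0.07592 m³/s

Q ≈ 0.0759 m³/s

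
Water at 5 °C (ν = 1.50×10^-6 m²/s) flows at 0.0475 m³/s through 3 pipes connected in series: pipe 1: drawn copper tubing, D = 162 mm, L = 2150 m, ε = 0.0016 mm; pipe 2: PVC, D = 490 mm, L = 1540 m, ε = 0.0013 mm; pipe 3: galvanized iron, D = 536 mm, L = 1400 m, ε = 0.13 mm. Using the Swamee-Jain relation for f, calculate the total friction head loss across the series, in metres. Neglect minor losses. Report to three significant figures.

Pipe 1: V = 2.304 m/s, Re = 2.49×10^5, ε/D = 9.88×10^-6, f = 0.01499, h_1 = f(L/D)V²/2g = 53.87 m
Pipe 2: V = 0.2519 m/s, Re = 8.23×10^4, ε/D = 2.65×10^-6, f = 0.01863, h_2 = f(L/D)V²/2g = 0.1893 m
Pipe 3: V = 0.2105 m/s, Re = 7.52×10^4, ε/D = 2.43×10^-4, f = 0.02015, h_3 = f(L/D)V²/2g = 0.1188 m
Series → Q common, losses add: H = Σh = 54.17 m

H ≈ 54.2 m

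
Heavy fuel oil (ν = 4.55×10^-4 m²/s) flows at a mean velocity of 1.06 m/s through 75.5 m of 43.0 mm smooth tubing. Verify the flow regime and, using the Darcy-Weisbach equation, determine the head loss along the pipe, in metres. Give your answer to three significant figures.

Re = VD/ν = 1.06·0.04300/4.55×10^-4 = 100 → laminar (Re < 2300)
f = 64/Re = 0.6389
h_f = f(L/D)V²/(2g) = 0.6389·(75.5/0.04300)·1.06²/(2·9.81) = 64.24 m

h_f ≈ 64.2 m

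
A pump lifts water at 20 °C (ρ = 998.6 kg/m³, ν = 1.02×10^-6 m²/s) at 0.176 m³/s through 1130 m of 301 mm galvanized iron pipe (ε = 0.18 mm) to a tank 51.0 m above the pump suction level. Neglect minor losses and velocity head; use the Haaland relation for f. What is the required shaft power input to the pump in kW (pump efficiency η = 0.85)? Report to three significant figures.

P_shaft ≈ 146 kW

V = 4Q/(πD²) = 2.473 m/s; Re = 7.30×10^5; ε/D = 5.98×10^-4; f = 0.01795
h_f = f(L/D)V²/2g = 21.01 m
Total head H = z + h_f = 51.0 + 21.01 = 72.01 m
P_hyd = ρgQH = 998.6·9.81·0.176·72.01 = 124.2 kW
P_shaft = P_hyd/η = 124.2/0.85 = 146.1 kW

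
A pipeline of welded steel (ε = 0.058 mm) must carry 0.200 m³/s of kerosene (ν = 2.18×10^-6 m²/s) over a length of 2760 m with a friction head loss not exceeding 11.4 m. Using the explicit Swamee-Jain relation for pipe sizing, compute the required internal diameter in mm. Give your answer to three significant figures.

Swamee-Jain (Type III): D = 0.66·[ε^1.25·(LQ²/(gh_f))^4.75 + ν·Q^9.4·(L/(gh_f))^5.2]^0.04
LQ²/(gh_f) = 0.9872; L/(gh_f) = 24.68
Term 1 = ε^1.25·(…)^4.75 = 4.76×10^-6; Term 2 = ν·Q^9.4·(…)^5.2 = 1.02×10^-5
D = 0.66·(4.76×10^-6 + 1.02×10^-5)^0.04 = 0.4232 m = 423 mm
Check: V = 1.42 m/s, Re = 2.76×10^5, f = 0.01595, h_f = 10.7 m ≈ 11.4 m ✓

D ≈ 423 mm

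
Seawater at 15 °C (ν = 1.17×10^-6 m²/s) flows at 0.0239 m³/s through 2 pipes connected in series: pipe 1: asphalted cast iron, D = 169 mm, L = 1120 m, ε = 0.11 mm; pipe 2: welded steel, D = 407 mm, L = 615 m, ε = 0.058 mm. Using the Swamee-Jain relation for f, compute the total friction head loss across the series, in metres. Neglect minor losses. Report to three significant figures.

Pipe 1: V = 1.065 m/s, Re = 1.54×10^5, ε/D = 6.51×10^-4, f = 0.02013, h_1 = f(L/D)V²/2g = 7.718 m
Pipe 2: V = 0.1837 m/s, Re = 6.39×10^4, ε/D = 1.43×10^-4, f = 0.02031, h_2 = f(L/D)V²/2g = 0.05279 m
Series → Q common, losses add: H = Σh = 7.771 m

H ≈ 7.77 m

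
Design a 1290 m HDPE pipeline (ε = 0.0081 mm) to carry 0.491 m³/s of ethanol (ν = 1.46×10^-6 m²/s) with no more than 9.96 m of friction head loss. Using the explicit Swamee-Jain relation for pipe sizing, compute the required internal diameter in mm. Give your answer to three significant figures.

Swamee-Jain (Type III): D = 0.66·[ε^1.25·(LQ²/(gh_f))^4.75 + ν·Q^9.4·(L/(gh_f))^5.2]^0.04
LQ²/(gh_f) = 3.183; L/(gh_f) = 13.20
Term 1 = ε^1.25·(…)^4.75 = 1.06×10^-4; Term 2 = ν·Q^9.4·(…)^5.2 = 0.00122
D = 0.66·(1.06×10^-4 + 0.00122)^0.04 = 0.5064 m = 506 mm
Check: V = 2.44 m/s, Re = 8.46×10^5, f = 0.01229, h_f = 9.48 m ≈ 9.96 m ✓

D ≈ 506 mm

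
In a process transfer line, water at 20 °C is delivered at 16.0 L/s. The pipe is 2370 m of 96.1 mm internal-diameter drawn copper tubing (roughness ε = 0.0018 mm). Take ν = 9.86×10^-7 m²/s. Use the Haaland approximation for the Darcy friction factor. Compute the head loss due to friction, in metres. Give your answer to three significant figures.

h_f ≈ 94.2 m

V = 4Q/(πD²) = 4·0.0160/(π·0.0961²) = 2.206 m/s
Re = VD/ν = 2.206·0.0961/9.86×10^-7 = 2.15×10^5 → turbulent
ε/D = 0.0018/96.1 = 1.87×10^-5
Haaland: f = 0.01541
h_f = f(L/D)V²/(2g) = 0.01541·(2370/0.0961)·2.206²/(2·9.81) = 94.22 m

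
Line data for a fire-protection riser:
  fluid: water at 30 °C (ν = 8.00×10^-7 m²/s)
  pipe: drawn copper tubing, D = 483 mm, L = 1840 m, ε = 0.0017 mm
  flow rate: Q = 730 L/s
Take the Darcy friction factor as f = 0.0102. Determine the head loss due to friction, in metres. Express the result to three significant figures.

V = 4Q/(πD²) = 4·0.730/(π·0.483²) = 3.984 m/s
h_f = f(L/D)V²/(2g) = 0.01020·(1840/0.483)·3.984²/(2·9.81) = 31.44 m

h_f ≈ 31.4 m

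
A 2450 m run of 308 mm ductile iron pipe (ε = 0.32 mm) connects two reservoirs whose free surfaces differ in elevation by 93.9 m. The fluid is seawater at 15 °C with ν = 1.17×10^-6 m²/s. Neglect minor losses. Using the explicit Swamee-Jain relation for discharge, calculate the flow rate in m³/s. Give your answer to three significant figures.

Swamee-Jain (Type II): Q = -0.965·√(gD⁵h_f/L)·ln[ε/(3.7D) + √(3.17ν²L/(gD³h_f))]
√(gD⁵h_f/L) = √(9.81·0.308⁵·93.9/2450) = 0.03228
ε/(3.7D) = 2.81×10^-4; √(3.17ν²L/(gD³h_f)) = 1.99×10^-5
Q = -0.965·0.03228·ln(3.007×10^-4) = 0.2526 m³/s
Check: V = 3.39 m/s, Re = 8.93×10^5, f = 0.02024, h_f = 94.4 m ≈ 93.9 m ✓

Q ≈ 0.253 m³/s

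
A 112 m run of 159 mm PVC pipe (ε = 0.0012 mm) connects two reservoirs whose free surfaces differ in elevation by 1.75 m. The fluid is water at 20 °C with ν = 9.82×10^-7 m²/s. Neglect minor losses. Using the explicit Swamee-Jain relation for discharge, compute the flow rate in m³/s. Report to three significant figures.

Q ≈ 0.0363 m³/s

Swamee-Jain (Type II): Q = -0.965·√(gD⁵h_f/L)·ln[ε/(3.7D) + √(3.17ν²L/(gD³h_f))]
√(gD⁵h_f/L) = √(9.81·0.159⁵·1.75/112) = 0.003947
ε/(3.7D) = 2.04×10^-6; √(3.17ν²L/(gD³h_f)) = 7.04×10^-5
Q = -0.965·0.003947·ln(7.248×10^-5) = 0.03630 m³/s
Check: V = 1.83 m/s, Re = 2.96×10^5, f = 0.01450, h_f = 1.74 m ≈ 1.75 m ✓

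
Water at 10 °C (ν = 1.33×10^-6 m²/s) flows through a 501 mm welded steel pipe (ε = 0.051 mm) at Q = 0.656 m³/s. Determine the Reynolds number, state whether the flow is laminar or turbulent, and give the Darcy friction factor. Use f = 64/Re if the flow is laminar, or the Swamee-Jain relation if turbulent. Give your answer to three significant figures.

V = 4Q/(πD²) = 3.328 m/s
Re = VD/ν = 3.328·0.501/1.33×10^-6 = 1.25×10^6
Re > 4000 → turbulent; ε/D = 1.02×10^-4
Swamee-Jain: f = 0.01330

Re ≈ 1.25×10^6; turbulent; f ≈ 0.0133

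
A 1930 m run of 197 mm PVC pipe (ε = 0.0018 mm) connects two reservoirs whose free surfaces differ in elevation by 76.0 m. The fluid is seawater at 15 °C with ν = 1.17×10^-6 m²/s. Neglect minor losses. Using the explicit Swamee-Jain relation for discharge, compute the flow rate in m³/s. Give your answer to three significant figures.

Swamee-Jain (Type II): Q = -0.965·√(gD⁵h_f/L)·ln[ε/(3.7D) + √(3.17ν²L/(gD³h_f))]
√(gD⁵h_f/L) = √(9.81·0.197⁵·76.0/1930) = 0.01071
ε/(3.7D) = 2.47×10^-6; √(3.17ν²L/(gD³h_f)) = 3.83×10^-5
Q = -0.965·0.01071·ln(4.080×10^-5) = 0.1044 m³/s
Check: V = 3.43 m/s, Re = 5.77×10^5, f = 0.01292, h_f = 75.7 m ≈ 76.0 m ✓

Q ≈ 0.104 m³/s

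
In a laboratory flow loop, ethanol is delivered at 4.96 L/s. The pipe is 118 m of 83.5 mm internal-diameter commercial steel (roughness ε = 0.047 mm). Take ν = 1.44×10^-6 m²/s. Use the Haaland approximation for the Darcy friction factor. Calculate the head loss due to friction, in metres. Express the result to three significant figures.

V = 4Q/(πD²) = 4·0.00496/(π·0.0835²) = 0.9058 m/s
Re = VD/ν = 0.9058·0.0835/1.44×10^-6 = 5.25×10^4 → turbulent
ε/D = 0.047/83.5 = 5.63×10^-4
Haaland: f = 0.02227
h_f = f(L/D)V²/(2g) = 0.02227·(118/0.0835)·0.9058²/(2·9.81) = 1.316 m

h_f ≈ 1.32 m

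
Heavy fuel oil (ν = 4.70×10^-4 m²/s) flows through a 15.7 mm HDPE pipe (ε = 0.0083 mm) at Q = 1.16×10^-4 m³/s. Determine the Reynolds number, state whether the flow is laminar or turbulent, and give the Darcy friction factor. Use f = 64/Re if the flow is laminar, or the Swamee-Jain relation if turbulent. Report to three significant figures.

Re ≈ 20.0; laminar; f = 64/Re ≈ 3.20

V = 4Q/(πD²) = 0.5992 m/s
Re = VD/ν = 0.5992·0.0157/4.70×10^-4 = 20.0
Re < 2300 → laminar → f = 64/Re = 3.197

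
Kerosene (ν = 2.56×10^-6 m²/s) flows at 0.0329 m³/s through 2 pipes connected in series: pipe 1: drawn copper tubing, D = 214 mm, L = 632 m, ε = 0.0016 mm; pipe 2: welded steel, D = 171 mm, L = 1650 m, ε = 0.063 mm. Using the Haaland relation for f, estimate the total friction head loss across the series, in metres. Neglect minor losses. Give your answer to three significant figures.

H ≈ 22.2 m

Pipe 1: V = 0.9147 m/s, Re = 7.65×10^4, ε/D = 7.48×10^-6, f = 0.01889, h_1 = f(L/D)V²/2g = 2.379 m
Pipe 2: V = 1.433 m/s, Re = 9.57×10^4, ε/D = 3.68×10^-4, f = 0.01963, h_2 = f(L/D)V²/2g = 19.81 m
Series → Q common, losses add: H = Σh = 22.19 m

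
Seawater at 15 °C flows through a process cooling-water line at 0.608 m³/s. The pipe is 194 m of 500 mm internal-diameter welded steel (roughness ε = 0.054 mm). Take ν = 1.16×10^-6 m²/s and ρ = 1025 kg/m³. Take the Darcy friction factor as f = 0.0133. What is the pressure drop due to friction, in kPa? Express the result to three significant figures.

Δp ≈ 25.4 kPa

V = 4Q/(πD²) = 4·0.608/(π·0.500²) = 3.097 m/s
h_f = f(L/D)V²/(2g) = 0.01330·(194/0.500)·3.097²/(2·9.81) = 2.522 m
Δp = ρg·h_f = 1025·9.81·2.522 = 25.36 kPa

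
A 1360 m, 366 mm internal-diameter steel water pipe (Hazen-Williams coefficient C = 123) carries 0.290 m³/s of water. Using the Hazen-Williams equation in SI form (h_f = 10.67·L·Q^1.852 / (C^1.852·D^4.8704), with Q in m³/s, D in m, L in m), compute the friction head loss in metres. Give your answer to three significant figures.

h_f = 10.67·1360·0.290^1.852 / (123^1.852·0.366^4.8704) = 26.40 m

h_f ≈ 26.4 m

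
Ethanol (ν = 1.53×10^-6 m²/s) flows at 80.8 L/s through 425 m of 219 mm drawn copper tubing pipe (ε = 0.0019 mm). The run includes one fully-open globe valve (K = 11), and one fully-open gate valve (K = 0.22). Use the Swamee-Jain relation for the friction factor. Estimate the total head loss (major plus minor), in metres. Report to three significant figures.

H_L ≈ 9.19 m

V = 4Q/(πD²) = 2.145 m/s; V²/2g = 0.2345 m
Re = 3.07×10^5, ε/D = 8.68×10^-6 → f = 0.01442 (Swamee-Jain)
Major: h_f = f(L/D)·V²/2g = 0.01442·1941·0.2345 = 6.561 m
Minor: ΣK = 11.2; h_m = ΣK·V²/2g = 2.631 m
Total H_L = 6.561 + 2.631 = 9.192 m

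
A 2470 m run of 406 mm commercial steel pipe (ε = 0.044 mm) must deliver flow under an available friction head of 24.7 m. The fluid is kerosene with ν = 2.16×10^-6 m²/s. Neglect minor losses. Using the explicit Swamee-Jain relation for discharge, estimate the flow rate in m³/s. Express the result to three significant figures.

Q ≈ 0.301 m³/s

Swamee-Jain (Type II): Q = -0.965·√(gD⁵h_f/L)·ln[ε/(3.7D) + √(3.17ν²L/(gD³h_f))]
√(gD⁵h_f/L) = √(9.81·0.406⁵·24.7/2470) = 0.03290
ε/(3.7D) = 2.93×10^-5; √(3.17ν²L/(gD³h_f)) = 4.75×10^-5
Q = -0.965·0.03290·ln(7.675×10^-5) = 0.3008 m³/s
Check: V = 2.32 m/s, Re = 4.37×10^5, f = 0.01479, h_f = 24.8 m ≈ 24.7 m ✓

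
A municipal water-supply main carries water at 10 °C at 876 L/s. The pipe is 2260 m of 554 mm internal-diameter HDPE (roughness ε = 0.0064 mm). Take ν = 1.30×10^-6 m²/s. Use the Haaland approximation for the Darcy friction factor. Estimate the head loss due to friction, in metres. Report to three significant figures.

V = 4Q/(πD²) = 4·0.876/(π·0.554²) = 3.634 m/s
Re = VD/ν = 3.634·0.554/1.30×10^-6 = 1.55×10^6 → turbulent
ε/D = 0.0064/554 = 1.16×10^-5
Haaland: f = 0.01106
h_f = f(L/D)V²/(2g) = 0.01106·(2260/0.554)·3.634²/(2·9.81) = 30.38 m

h_f ≈ 30.4 m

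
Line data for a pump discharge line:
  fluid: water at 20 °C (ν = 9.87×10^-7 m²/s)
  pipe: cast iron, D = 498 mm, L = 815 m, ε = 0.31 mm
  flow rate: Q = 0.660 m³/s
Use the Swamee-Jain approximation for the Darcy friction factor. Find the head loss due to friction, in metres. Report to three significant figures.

V = 4Q/(πD²) = 4·0.660/(π·0.498²) = 3.388 m/s
Re = VD/ν = 3.388·0.498/9.87×10^-7 = 1.71×10^6 → turbulent
ε/D = 0.31/498 = 6.22×10^-4
Swamee-Jain: f = 0.01788
h_f = f(L/D)V²/(2g) = 0.01788·(815/0.498)·3.388²/(2·9.81) = 17.12 m

h_f ≈ 17.1 m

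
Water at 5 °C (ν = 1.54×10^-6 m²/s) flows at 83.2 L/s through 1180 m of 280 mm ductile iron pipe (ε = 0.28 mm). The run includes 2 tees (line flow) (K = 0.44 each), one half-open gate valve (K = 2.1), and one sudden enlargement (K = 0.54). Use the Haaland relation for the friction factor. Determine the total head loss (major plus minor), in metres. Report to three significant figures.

V = 4Q/(πD²) = 1.351 m/s; V²/2g = 0.09305 m
Re = 2.46×10^5, ε/D = 0.00100 → f = 0.02070 (Haaland)
Major: h_f = f(L/D)·V²/2g = 0.02070·4214·0.09305 = 8.117 m
Minor: ΣK = 3.52; h_m = ΣK·V²/2g = 0.3276 m
Total H_L = 8.117 + 0.3276 = 8.445 m

H_L ≈ 8.44 m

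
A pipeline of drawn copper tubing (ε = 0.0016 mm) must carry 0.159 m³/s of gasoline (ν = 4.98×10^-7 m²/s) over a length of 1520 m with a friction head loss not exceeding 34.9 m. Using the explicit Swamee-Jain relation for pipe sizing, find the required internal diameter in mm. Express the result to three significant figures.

Swamee-Jain (Type III): D = 0.66·[ε^1.25·(LQ²/(gh_f))^4.75 + ν·Q^9.4·(L/(gh_f))^5.2]^0.04
LQ²/(gh_f) = 0.1122; L/(gh_f) = 4.440
Term 1 = ε^1.25·(…)^4.75 = 1.75×10^-12; Term 2 = ν·Q^9.4·(…)^5.2 = 3.60×10^-11
D = 0.66·(1.75×10^-12 + 3.60×10^-11)^0.04 = 0.2527 m = 253 mm
Check: V = 3.17 m/s, Re = 1.61×10^6, f = 0.01094, h_f = 33.7 m ≈ 34.9 m ✓

D ≈ 253 mm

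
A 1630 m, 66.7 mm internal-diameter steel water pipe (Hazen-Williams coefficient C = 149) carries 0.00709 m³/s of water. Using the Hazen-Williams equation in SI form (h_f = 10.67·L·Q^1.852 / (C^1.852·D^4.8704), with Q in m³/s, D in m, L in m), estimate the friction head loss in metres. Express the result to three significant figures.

h_f ≈ 91.6 m

h_f = 10.67·1630·0.00709^1.852 / (149^1.852·0.0667^4.8704) = 91.62 m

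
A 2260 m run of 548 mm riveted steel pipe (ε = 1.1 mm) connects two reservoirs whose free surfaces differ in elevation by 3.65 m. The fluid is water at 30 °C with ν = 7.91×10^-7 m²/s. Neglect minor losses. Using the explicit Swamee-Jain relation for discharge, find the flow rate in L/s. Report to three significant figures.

Q ≈ 202 L/s

Swamee-Jain (Type II): Q = -0.965·√(gD⁵h_f/L)·ln[ε/(3.7D) + √(3.17ν²L/(gD³h_f))]
√(gD⁵h_f/L) = √(9.81·0.548⁵·3.65/2260) = 0.02798
ε/(3.7D) = 5.43×10^-4; √(3.17ν²L/(gD³h_f)) = 2.76×10^-5
Q = -0.965·0.02798·ln(5.701×10^-4) = 0.2017 m³/s
Check: V = 0.855 m/s, Re = 5.92×10^5, f = 0.02386, h_f = 3.67 m ≈ 3.65 m ✓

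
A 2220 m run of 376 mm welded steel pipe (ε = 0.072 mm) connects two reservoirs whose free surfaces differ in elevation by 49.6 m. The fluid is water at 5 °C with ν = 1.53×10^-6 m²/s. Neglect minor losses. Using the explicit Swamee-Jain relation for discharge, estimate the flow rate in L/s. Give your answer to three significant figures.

Swamee-Jain (Type II): Q = -0.965·√(gD⁵h_f/L)·ln[ε/(3.7D) + √(3.17ν²L/(gD³h_f))]
√(gD⁵h_f/L) = √(9.81·0.376⁵·49.6/2220) = 0.04059
ε/(3.7D) = 5.18×10^-5; √(3.17ν²L/(gD³h_f)) = 2.52×10^-5
Q = -0.965·0.04059·ln(7.699×10^-5) = 0.3710 m³/s
Check: V = 3.34 m/s, Re = 8.21×10^5, f = 0.01486, h_f = 49.9 m ≈ 49.6 m ✓

Q ≈ 371 L/s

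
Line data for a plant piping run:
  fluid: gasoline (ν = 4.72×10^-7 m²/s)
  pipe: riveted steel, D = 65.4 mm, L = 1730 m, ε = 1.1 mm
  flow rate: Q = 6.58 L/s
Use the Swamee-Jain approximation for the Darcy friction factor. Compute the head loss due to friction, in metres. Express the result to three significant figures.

h_f ≈ 237 m

V = 4Q/(πD²) = 4·0.00658/(π·0.0654²) = 1.959 m/s
Re = VD/ν = 1.959·0.0654/4.72×10^-7 = 2.71×10^5 → turbulent
ε/D = 1.1/65.4 = 0.0168
Swamee-Jain: f = 0.04584
h_f = f(L/D)V²/(2g) = 0.04584·(1730/0.0654)·1.959²/(2·9.81) = 237.1 m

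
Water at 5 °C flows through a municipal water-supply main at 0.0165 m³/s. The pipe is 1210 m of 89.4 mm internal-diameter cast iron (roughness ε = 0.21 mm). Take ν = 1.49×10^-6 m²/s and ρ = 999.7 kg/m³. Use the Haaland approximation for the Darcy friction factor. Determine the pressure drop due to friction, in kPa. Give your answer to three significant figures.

V = 4Q/(πD²) = 4·0.0165/(π·0.0894²) = 2.629 m/s
Re = VD/ν = 2.629·0.0894/1.49×10^-6 = 1.58×10^5 → turbulent
ε/D = 0.21/89.4 = 0.00235
Haaland: f = 0.02539
h_f = f(L/D)V²/(2g) = 0.02539·(1210/0.0894)·2.629²/(2·9.81) = 121.0 m
Δp = ρg·h_f = 999.7·9.81·121.0 = 1187 kPa

Δp ≈ 1190 kPa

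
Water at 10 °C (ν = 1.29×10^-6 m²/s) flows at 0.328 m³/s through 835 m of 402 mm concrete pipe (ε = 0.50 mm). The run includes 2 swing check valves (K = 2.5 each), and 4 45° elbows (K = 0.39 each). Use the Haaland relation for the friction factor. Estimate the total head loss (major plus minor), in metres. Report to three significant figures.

H_L ≈ 17.1 m

V = 4Q/(πD²) = 2.584 m/s; V²/2g = 0.3404 m
Re = 8.05×10^5, ε/D = 0.00124 → f = 0.02104 (Haaland)
Major: h_f = f(L/D)·V²/2g = 0.02104·2077·0.3404 = 14.88 m
Minor: ΣK = 6.56; h_m = ΣK·V²/2g = 2.233 m
Total H_L = 14.88 + 2.233 = 17.11 m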